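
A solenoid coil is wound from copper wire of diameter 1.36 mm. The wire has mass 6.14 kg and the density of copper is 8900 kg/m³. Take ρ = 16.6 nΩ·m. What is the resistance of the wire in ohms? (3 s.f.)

ρ = 16.6 nΩ·m = 1.66×10^-8 Ω·m
A = π(d/2)² = π(6.8000e-04 m)² = 1.4527e-06 m²
L = m/(density·A) = 6.14/(8900×1.4527e-06) = 474.9 m
R = ρL/A = (1.66×10^-8)(474.9)/(1.4527e-06) = 5.43 Ω

5.43 Ω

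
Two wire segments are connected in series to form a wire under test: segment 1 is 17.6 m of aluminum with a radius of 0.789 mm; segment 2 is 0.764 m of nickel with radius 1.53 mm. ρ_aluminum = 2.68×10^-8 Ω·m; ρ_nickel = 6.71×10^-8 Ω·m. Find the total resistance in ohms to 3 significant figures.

Segment 1: A = πr² = π(7.8900e-04 m)² = 1.956e-06 m²
R₁ = ρL/A = (2.68×10^-8)(17.6)/(1.956e-06) = 0.2412 Ω
Segment 2: A = πr² = π(1.5300e-03 m)² = 7.354e-06 m²
R₂ = (6.71×10^-8)(0.764)/(7.354e-06) = 0.006971 Ω
R = R₁ + R₂ = 0.248 Ω

0.248 Ω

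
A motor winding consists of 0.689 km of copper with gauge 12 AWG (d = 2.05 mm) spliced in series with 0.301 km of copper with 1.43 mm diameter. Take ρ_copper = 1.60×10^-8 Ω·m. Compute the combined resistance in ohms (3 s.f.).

Segment 1: A = π(2.05/2 mm)² = π(1.0250e-03 m)² = 3.301e-06 m²
R₁ = ρL/A = (1.60×10^-8)(689)/(3.301e-06) = 3.34 Ω
Segment 2: A = π(d/2)² = π(7.1500e-04 m)² = 1.606e-06 m²
R₂ = (1.60×10^-8)(301)/(1.606e-06) = 2.999 Ω
R = R₁ + R₂ = 6.34 Ω

6.34 Ω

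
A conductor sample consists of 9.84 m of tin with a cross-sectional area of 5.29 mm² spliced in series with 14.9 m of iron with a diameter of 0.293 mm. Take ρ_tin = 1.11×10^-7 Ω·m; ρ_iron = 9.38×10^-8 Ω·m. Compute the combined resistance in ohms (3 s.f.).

Segment 1: A = 5.29 mm² = 5.290e-06 m²
R₁ = ρL/A = (1.11×10^-7)(9.84)/(5.290e-06) = 0.2065 Ω
Segment 2: A = π(d/2)² = π(1.4650e-04 m)² = 6.743e-08 m²
R₂ = (9.38×10^-8)(14.9)/(6.743e-08) = 20.73 Ω
R = R₁ + R₂ = 20.9 Ω

20.9 Ω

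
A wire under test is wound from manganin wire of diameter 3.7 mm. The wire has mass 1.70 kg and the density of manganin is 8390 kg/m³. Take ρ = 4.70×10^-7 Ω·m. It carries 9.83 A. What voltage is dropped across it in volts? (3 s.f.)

8.10 V

A = π(d/2)² = π(1.8500e-03 m)² = 1.0752e-05 m²
L = m/(density·A) = 1.7/(8390×1.0752e-05) = 18.84 m
R = ρL/A = (4.70×10^-7)(18.84)/(1.0752e-05) = 0.8238 Ω
V = IR = 9.83 × 0.8238 = 8.10 V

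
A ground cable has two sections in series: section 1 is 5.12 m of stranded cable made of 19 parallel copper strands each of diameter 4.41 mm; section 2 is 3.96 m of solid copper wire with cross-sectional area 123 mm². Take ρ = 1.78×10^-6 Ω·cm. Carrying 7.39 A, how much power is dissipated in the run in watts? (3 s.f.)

0.0484 W

ρ = 1.78×10^-6 Ω·cm = 1.78×10^-8 Ω·m
Section 1: A_strand = π(2.2050e-03)² = 1.527e-05 m²; R₁ = ρL/(N·A_s) = (1.78×10^-8)(5.12)/(19×1.527e-05) = 3.140×10^-4 Ω
Section 2: A = 123 mm² = 1.230e-04 m²
R₂ = (1.78×10^-8)(3.96)/(1.230e-04) = 5.731×10^-4 Ω
R = R₁ + R₂ = 8.871×10^-4 Ω
P = I²R = (7.39)² × 8.871×10^-4 = 0.0484 W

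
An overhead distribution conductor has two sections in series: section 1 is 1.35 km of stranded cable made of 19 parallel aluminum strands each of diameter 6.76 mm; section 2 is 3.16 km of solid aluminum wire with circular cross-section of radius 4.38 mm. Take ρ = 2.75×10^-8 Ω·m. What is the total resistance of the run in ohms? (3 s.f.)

1.50 Ω

Section 1: A_strand = π(3.3800e-03)² = 3.589e-05 m²; R₁ = ρL/(N·A_s) = (2.75×10^-8)(1350)/(19×3.589e-05) = 0.05444 Ω
Section 2: A = πr² = π(4.3800e-03 m)² = 6.027e-05 m²
R₂ = (2.75×10^-8)(3160)/(6.027e-05) = 1.442 Ω
R = R₁ + R₂ = 1.50 Ω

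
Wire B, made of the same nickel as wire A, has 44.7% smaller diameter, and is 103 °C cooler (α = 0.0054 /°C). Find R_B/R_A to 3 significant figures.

R ∝ ρL/d² with ρ ∝ (1+αΔT), so R_B/R_A = (1 − 44.7/100)⁻² × (1 − 0.0054×103)
= 3.27 × 0.4438 = 1.45

1.45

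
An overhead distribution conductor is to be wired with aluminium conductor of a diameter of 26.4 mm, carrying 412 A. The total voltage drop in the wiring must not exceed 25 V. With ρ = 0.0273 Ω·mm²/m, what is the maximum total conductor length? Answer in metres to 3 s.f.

1220 m

ρ = 0.0273 Ω·mm²/m = 2.73×10^-8 Ω·m
A = π(d/2)² = π(1.3200e-02 m)² = 5.474e-04 m²
L_max = V_max·A/(1·ρI) = (25)(5.474e-04)/(2.73×10^-8×412) = 1220 m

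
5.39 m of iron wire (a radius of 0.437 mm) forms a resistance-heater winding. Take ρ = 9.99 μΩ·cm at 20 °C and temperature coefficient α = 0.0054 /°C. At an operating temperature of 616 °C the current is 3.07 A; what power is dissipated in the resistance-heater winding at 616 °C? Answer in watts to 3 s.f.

35.7 W

ρ = 9.99 μΩ·cm = 9.99×10^-8 Ω·m
A = πr² = π(4.3700e-04 m)² = 5.999e-07 m²
R₍20₎ = ρL/A = (9.99×10^-8)(5.39)/(5.999e-07) = 0.8975 Ω
R₍616₎ = R₍20₎(1 + αΔT) = 0.8975 × (1 + 0.0054×596) = 3.786 Ω
P = I²R = (3.07)² × 3.786 = 35.7 W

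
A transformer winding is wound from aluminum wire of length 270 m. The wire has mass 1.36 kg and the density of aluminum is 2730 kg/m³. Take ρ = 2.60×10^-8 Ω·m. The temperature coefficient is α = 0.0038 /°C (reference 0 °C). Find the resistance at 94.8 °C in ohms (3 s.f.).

A = m/(density·L) = 1.36/(2730×270) = 1.8451e-06 m²
R = ρL/A = (2.60×10^-8)(270)/(1.8451e-06) = 3.805 Ω
R(94.8 °C) = 3.805 × (1 + 0.0038×94.8) = 5.18 Ω

5.18 Ω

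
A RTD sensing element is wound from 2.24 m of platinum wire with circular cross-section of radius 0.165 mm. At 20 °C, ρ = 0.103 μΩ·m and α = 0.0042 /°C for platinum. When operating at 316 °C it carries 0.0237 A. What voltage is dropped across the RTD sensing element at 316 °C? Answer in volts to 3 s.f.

0.143 V

ρ = 0.103 μΩ·m = 1.03×10^-7 Ω·m
A = πr² = π(1.6500e-04 m)² = 8.553e-08 m²
R₍20₎ = ρL/A = (1.03×10^-7)(2.24)/(8.553e-08) = 2.698 Ω
R₍316₎ = R₍20₎(1 + αΔT) = 2.698 × (1 + 0.0042×296) = 6.051 Ω
V = IR = 0.0237 × 6.051 = 0.143 V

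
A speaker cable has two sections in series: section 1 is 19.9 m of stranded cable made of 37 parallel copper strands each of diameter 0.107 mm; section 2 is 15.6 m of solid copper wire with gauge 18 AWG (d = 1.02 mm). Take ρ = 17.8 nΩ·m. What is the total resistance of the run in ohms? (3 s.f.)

1.40 Ω

ρ = 17.8 nΩ·m = 1.78×10^-8 Ω·m
Section 1: A_strand = π(5.3500e-05)² = 8.992e-09 m²; R₁ = ρL/(N·A_s) = (1.78×10^-8)(19.9)/(37×8.992e-09) = 1.065 Ω
Section 2: A = π(1.02/2 mm)² = π(5.1000e-04 m)² = 8.171e-07 m²
R₂ = (1.78×10^-8)(15.6)/(8.171e-07) = 0.3398 Ω
R = R₁ + R₂ = 1.40 Ω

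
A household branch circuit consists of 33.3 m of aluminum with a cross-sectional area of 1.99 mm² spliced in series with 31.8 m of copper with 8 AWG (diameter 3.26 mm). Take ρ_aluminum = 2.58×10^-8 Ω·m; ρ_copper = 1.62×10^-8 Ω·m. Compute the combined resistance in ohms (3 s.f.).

0.493 Ω

Segment 1: A = 1.99 mm² = 1.990e-06 m²
R₁ = ρL/A = (2.58×10^-8)(33.3)/(1.990e-06) = 0.4317 Ω
Segment 2: A = π(3.26/2 mm)² = π(1.6300e-03 m)² = 8.347e-06 m²
R₂ = (1.62×10^-8)(31.8)/(8.347e-06) = 0.06172 Ω
R = R₁ + R₂ = 0.493 Ω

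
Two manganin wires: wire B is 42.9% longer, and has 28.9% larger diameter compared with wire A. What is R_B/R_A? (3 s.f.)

R ∝ L/d², so R_B/R_A = (1 + 42.9/100) × (1 + 28.9/100)⁻²
= 1.429 × 0.6019 = 0.860

0.860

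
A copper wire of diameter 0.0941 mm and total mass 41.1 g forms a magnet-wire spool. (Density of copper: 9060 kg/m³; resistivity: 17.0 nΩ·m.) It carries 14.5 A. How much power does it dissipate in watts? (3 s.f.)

3.35×10^5 W

ρ = 17.0 nΩ·m = 1.70×10^-8 Ω·m
A = π(d/2)² = π(4.7050e-05 m)² = 6.9546e-09 m²
L = m/(density·A) = 0.0411/(9060×6.9546e-09) = 652.3 m
R = ρL/A = (1.70×10^-8)(652.3)/(6.9546e-09) = 1594 Ω
P = I²R = (14.5)² × 1594 = 3.35×10^5 W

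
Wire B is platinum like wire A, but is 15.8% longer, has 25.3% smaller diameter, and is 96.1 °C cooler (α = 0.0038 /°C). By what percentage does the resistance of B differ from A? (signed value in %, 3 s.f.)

R ∝ ρL/d² with ρ ∝ (1+αΔT), so R_B/R_A = (1 + 15.8/100) × (1 − 25.3/100)⁻² × (1 − 0.0038×96.1)
= 1.158 × 1.792 × 0.6348 = 1.317
(R_B − R_A)/R_A = 1.317 − 1 = 31.7%

31.7%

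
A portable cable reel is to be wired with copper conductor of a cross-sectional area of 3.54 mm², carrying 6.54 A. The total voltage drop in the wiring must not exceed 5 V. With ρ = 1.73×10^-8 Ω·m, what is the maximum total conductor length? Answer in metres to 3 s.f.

A = 3.54 mm² = 3.540e-06 m²
L_max = V_max·A/(1·ρI) = (5)(3.540e-06)/(1.73×10^-8×6.54) = 156 m

156 m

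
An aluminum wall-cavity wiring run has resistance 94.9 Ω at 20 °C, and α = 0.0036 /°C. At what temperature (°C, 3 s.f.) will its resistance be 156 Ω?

199 °C

R = R₀(1 + α(T − T₀)) ⇒ T = T₀ + (R/R₀ − 1)/α
T = 20 + (156/94.9 − 1)/0.0036 = 20 + (0.6438)/0.0036 = 199 °C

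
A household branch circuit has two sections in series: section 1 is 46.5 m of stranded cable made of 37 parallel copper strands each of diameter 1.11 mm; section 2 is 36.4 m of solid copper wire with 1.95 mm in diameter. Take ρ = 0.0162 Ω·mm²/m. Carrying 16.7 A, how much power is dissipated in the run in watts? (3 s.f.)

60.9 W

ρ = 0.0162 Ω·mm²/m = 1.62×10^-8 Ω·m
Section 1: A_strand = π(5.5500e-04)² = 9.677e-07 m²; R₁ = ρL/(N·A_s) = (1.62×10^-8)(46.5)/(37×9.677e-07) = 0.02104 Ω
Section 2: A = π(d/2)² = π(9.7500e-04 m)² = 2.986e-06 m²
R₂ = (1.62×10^-8)(36.4)/(2.986e-06) = 0.1975 Ω
R = R₁ + R₂ = 0.2185 Ω
P = I²R = (16.7)² × 0.2185 = 60.9 W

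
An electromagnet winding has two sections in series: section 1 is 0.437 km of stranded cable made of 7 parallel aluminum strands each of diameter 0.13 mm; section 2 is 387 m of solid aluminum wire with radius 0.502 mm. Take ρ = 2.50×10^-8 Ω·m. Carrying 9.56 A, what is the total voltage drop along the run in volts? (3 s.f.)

1240 V

Section 1: A_strand = π(6.5000e-05)² = 1.327e-08 m²; R₁ = ρL/(N·A_s) = (2.50×10^-8)(437)/(7×1.327e-08) = 117.6 Ω
Section 2: A = πr² = π(5.0200e-04 m)² = 7.917e-07 m²
R₂ = (2.50×10^-8)(387)/(7.917e-07) = 12.22 Ω
R = R₁ + R₂ = 129.8 Ω
V = IR = 9.56 × 129.8 = 1240 V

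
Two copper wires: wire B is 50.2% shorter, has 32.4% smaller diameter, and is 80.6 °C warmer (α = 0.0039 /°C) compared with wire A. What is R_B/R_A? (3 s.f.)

R ∝ ρL/d² with ρ ∝ (1+αΔT), so R_B/R_A = (1 − 50.2/100) × (1 − 32.4/100)⁻² × (1 + 0.0039×80.6)
= 0.498 × 2.188 × 1.314 = 1.43

1.43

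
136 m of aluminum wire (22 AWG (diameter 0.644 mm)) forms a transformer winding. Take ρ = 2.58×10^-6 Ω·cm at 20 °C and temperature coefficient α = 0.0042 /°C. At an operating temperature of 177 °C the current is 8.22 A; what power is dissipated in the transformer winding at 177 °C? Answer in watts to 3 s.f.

ρ = 2.58×10^-6 Ω·cm = 2.58×10^-8 Ω·m
A = π(0.644/2 mm)² = π(3.2200e-04 m)² = 3.257e-07 m²
R₍20₎ = ρL/A = (2.58×10^-8)(136)/(3.257e-07) = 10.77 Ω
R₍177₎ = R₍20₎(1 + αΔT) = 10.77 × (1 + 0.0042×157) = 17.88 Ω
P = I²R = (8.22)² × 17.88 = 1210 W

1210 W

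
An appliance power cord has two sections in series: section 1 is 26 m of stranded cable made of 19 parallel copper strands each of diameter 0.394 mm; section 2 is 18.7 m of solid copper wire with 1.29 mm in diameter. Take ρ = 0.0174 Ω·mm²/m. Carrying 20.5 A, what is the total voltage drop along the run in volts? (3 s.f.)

ρ = 0.0174 Ω·mm²/m = 1.74×10^-8 Ω·m
Section 1: A_strand = π(1.9700e-04)² = 1.219e-07 m²; R₁ = ρL/(N·A_s) = (1.74×10^-8)(26)/(19×1.219e-07) = 0.1953 Ω
Section 2: A = π(d/2)² = π(6.4500e-04 m)² = 1.307e-06 m²
R₂ = (1.74×10^-8)(18.7)/(1.307e-06) = 0.249 Ω
R = R₁ + R₂ = 0.4442 Ω
V = IR = 20.5 × 0.4442 = 9.11 V

9.11 V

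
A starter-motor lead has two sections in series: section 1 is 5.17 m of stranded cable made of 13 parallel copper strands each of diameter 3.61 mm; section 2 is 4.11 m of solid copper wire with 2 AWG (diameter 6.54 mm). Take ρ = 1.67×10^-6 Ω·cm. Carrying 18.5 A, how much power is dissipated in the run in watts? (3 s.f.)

0.921 W

ρ = 1.67×10^-6 Ω·cm = 1.67×10^-8 Ω·m
Section 1: A_strand = π(1.8050e-03)² = 1.024e-05 m²; R₁ = ρL/(N·A_s) = (1.67×10^-8)(5.17)/(13×1.024e-05) = 6.489×10^-4 Ω
Section 2: A = π(6.54/2 mm)² = π(3.2700e-03 m)² = 3.359e-05 m²
R₂ = (1.67×10^-8)(4.11)/(3.359e-05) = 0.002043 Ω
R = R₁ + R₂ = 0.002692 Ω
P = I²R = (18.5)² × 0.002692 = 0.921 W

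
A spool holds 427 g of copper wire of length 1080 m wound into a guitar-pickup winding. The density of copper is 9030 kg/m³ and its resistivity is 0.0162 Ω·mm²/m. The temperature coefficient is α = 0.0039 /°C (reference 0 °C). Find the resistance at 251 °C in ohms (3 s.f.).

791 Ω

ρ = 0.0162 Ω·mm²/m = 1.62×10^-8 Ω·m
A = m/(density·L) = 0.427/(9030×1080) = 4.3784e-08 m²
R = ρL/A = (1.62×10^-8)(1080)/(4.3784e-08) = 399.6 Ω
R(251 °C) = 399.6 × (1 + 0.0039×251) = 791 Ω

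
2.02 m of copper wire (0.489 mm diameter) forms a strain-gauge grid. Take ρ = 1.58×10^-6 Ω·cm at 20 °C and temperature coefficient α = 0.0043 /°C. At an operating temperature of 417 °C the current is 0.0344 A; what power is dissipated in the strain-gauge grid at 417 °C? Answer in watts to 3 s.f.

ρ = 1.58×10^-6 Ω·cm = 1.58×10^-8 Ω·m
A = π(d/2)² = π(2.4450e-04 m)² = 1.878e-07 m²
R₍20₎ = ρL/A = (1.58×10^-8)(2.02)/(1.878e-07) = 0.1699 Ω
R₍417₎ = R₍20₎(1 + αΔT) = 0.1699 × (1 + 0.0043×397) = 0.4601 Ω
P = I²R = (0.0344)² × 0.4601 = 5.44×10^-4 W

5.44×10^-4 W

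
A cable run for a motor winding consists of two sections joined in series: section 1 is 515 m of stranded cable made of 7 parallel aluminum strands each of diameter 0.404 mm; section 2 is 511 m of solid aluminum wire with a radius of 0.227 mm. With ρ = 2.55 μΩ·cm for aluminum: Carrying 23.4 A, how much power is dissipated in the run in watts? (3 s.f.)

ρ = 2.55 μΩ·cm = 2.55×10^-8 Ω·m
Section 1: A_strand = π(2.0200e-04)² = 1.282e-07 m²; R₁ = ρL/(N·A_s) = (2.55×10^-8)(515)/(7×1.282e-07) = 14.64 Ω
Section 2: A = πr² = π(2.2700e-04 m)² = 1.619e-07 m²
R₂ = (2.55×10^-8)(511)/(1.619e-07) = 80.49 Ω
R = R₁ + R₂ = 95.13 Ω
P = I²R = (23.4)² × 95.13 = 52100 W

52100 W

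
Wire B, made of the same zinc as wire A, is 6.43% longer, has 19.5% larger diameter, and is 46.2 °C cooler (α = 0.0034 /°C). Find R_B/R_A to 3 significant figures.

R ∝ ρL/d² with ρ ∝ (1+αΔT), so R_B/R_A = (1 + 6.43/100) × (1 + 19.5/100)⁻² × (1 − 0.0034×46.2)
= 1.064 × 0.7003 × 0.8429 = 0.628

0.628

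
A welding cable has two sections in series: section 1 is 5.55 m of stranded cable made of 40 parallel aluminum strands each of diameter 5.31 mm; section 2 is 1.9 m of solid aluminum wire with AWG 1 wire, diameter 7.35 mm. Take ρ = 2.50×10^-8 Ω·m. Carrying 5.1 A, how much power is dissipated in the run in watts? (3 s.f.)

Section 1: A_strand = π(2.6550e-03)² = 2.215e-05 m²; R₁ = ρL/(N·A_s) = (2.50×10^-8)(5.55)/(40×2.215e-05) = 1.566×10^-4 Ω
Section 2: A = π(7.35/2 mm)² = π(3.6750e-03 m)² = 4.243e-05 m²
R₂ = (2.50×10^-8)(1.9)/(4.243e-05) = 0.00112 Ω
R = R₁ + R₂ = 0.001276 Ω
P = I²R = (5.1)² × 0.001276 = 0.0332 W

0.0332 W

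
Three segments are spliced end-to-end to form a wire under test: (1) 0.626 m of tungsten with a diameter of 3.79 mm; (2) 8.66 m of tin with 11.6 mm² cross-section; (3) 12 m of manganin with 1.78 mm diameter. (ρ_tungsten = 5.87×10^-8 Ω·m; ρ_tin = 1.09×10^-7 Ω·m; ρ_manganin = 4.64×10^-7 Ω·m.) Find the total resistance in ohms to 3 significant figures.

2.32 Ω

Seg 1: A = π(d/2)² = π(1.8950e-03 m)² = 1.128e-05 m²
R_1 = (5.87×10^-8)(0.626)/(1.128e-05) = 0.003257 Ω
Seg 2: A = 11.6 mm² = 1.160e-05 m²
R_2 = (1.09×10^-7)(8.66)/(1.160e-05) = 0.08137 Ω
Seg 3: A = π(d/2)² = π(8.9000e-04 m)² = 2.488e-06 m²
R_3 = (4.64×10^-7)(12)/(2.488e-06) = 2.238 Ω
R_total = R_1 + R_2 + R_3 = 2.32 Ω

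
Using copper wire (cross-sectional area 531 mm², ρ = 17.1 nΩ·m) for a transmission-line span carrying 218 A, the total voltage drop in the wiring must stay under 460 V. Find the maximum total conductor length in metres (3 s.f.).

ρ = 17.1 nΩ·m = 1.71×10^-8 Ω·m
A = 531 mm² = 5.310e-04 m²
L_max = V_max·A/(1·ρI) = (460)(5.310e-04)/(1.71×10^-8×218) = 65500 m

65500 m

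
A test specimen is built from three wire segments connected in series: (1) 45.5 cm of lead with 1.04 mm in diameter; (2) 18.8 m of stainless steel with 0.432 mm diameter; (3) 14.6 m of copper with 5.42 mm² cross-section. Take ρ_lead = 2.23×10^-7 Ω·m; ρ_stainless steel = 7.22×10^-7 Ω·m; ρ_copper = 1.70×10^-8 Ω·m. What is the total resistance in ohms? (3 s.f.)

Seg 1: A = π(d/2)² = π(5.2000e-04 m)² = 8.495e-07 m²
R_1 = (2.23×10^-7)(0.455)/(8.495e-07) = 0.1194 Ω
Seg 2: A = π(d/2)² = π(2.1600e-04 m)² = 1.466e-07 m²
R_2 = (7.22×10^-7)(18.8)/(1.466e-07) = 92.61 Ω
Seg 3: A = 5.42 mm² = 5.420e-06 m²
R_3 = (1.70×10^-8)(14.6)/(5.420e-06) = 0.04579 Ω
R_total = R_1 + R_2 + R_3 = 92.8 Ω

92.8 Ω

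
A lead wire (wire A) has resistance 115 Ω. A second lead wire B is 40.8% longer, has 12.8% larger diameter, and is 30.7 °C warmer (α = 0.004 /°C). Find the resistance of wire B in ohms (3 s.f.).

R ∝ ρL/d² with ρ ∝ (1+αΔT), so R_B/R_A = (1 + 40.8/100) × (1 + 12.8/100)⁻² × (1 + 0.004×30.7)
= 1.408 × 0.7859 × 1.123 = 1.242
R_B = 1.242 × 115 = 143 Ω

143 Ω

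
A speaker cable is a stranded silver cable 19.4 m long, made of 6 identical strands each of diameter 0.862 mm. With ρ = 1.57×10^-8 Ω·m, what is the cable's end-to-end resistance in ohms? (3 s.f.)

A_strand = π(4.3100e-04 m)² = 5.836e-07 m²
R_strand = ρL/A = (1.57×10^-8)(19.4)/(5.836e-07) = 0.5219 Ω
R_total = R_strand/N = 0.5219/6 = 0.0870 Ω

0.0870 Ω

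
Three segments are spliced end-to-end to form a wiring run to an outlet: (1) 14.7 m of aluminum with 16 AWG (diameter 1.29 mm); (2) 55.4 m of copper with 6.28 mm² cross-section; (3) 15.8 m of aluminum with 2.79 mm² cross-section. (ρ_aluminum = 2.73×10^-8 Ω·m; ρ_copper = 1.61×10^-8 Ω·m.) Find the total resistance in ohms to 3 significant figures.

0.604 Ω

Seg 1: A = π(1.29/2 mm)² = π(6.4500e-04 m)² = 1.307e-06 m²
R_1 = (2.73×10^-8)(14.7)/(1.307e-06) = 0.3071 Ω
Seg 2: A = 6.28 mm² = 6.280e-06 m²
R_2 = (1.61×10^-8)(55.4)/(6.280e-06) = 0.142 Ω
Seg 3: A = 2.79 mm² = 2.790e-06 m²
R_3 = (2.73×10^-8)(15.8)/(2.790e-06) = 0.1546 Ω
R_total = R_1 + R_2 + R_3 = 0.604 Ω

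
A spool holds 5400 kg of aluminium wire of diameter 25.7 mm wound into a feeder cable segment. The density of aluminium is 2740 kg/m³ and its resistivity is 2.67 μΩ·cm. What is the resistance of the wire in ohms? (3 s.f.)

ρ = 2.67 μΩ·cm = 2.67×10^-8 Ω·m
A = π(d/2)² = π(1.2850e-02 m)² = 5.1875e-04 m²
L = m/(density·A) = 5400/(2740×5.1875e-04) = 3799 m
R = ρL/A = (2.67×10^-8)(3799)/(5.1875e-04) = 0.196 Ω

0.196 Ω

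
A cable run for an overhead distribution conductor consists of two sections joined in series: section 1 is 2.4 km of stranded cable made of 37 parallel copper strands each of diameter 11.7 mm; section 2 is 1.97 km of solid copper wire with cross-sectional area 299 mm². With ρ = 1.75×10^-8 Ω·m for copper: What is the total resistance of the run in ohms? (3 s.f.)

0.126 Ω

Section 1: A_strand = π(5.8500e-03)² = 1.075e-04 m²; R₁ = ρL/(N·A_s) = (1.75×10^-8)(2400)/(37×1.075e-04) = 0.01056 Ω
Section 2: A = 299 mm² = 2.990e-04 m²
R₂ = (1.75×10^-8)(1970)/(2.990e-04) = 0.1153 Ω
R = R₁ + R₂ = 0.126 Ω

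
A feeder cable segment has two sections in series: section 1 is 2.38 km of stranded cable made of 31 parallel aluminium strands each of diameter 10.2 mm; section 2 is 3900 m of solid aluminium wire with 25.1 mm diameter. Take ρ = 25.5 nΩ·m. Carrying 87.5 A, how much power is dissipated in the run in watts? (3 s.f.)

1720 W

ρ = 25.5 nΩ·m = 2.55×10^-8 Ω·m
Section 1: A_strand = π(5.1000e-03)² = 8.171e-05 m²; R₁ = ρL/(N·A_s) = (2.55×10^-8)(2380)/(31×8.171e-05) = 0.02396 Ω
Section 2: A = π(d/2)² = π(1.2550e-02 m)² = 4.948e-04 m²
R₂ = (2.55×10^-8)(3900)/(4.948e-04) = 0.201 Ω
R = R₁ + R₂ = 0.2249 Ω
P = I²R = (87.5)² × 0.2249 = 1720 W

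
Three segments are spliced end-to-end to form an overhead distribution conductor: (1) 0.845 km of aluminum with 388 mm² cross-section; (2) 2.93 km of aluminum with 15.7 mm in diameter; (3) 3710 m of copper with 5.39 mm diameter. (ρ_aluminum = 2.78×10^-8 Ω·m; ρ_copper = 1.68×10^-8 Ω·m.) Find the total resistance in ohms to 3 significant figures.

Seg 1: A = 388 mm² = 3.880e-04 m²
R_1 = (2.78×10^-8)(845)/(3.880e-04) = 0.06054 Ω
Seg 2: A = π(d/2)² = π(7.8500e-03 m)² = 1.936e-04 m²
R_2 = (2.78×10^-8)(2930)/(1.936e-04) = 0.4207 Ω
Seg 3: A = π(d/2)² = π(2.6950e-03 m)² = 2.282e-05 m²
R_3 = (1.68×10^-8)(3710)/(2.282e-05) = 2.732 Ω
R_total = R_1 + R_2 + R_3 = 3.21 Ω

3.21 Ω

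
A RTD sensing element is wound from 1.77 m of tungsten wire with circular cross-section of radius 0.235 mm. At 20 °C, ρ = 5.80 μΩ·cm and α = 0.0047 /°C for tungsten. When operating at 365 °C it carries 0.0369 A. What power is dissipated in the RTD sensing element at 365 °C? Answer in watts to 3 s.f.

0.00211 W

ρ = 5.80 μΩ·cm = 5.80×10^-8 Ω·m
A = πr² = π(2.3500e-04 m)² = 1.735e-07 m²
R₍20₎ = ρL/A = (5.80×10^-8)(1.77)/(1.735e-07) = 0.5917 Ω
R₍365₎ = R₍20₎(1 + αΔT) = 0.5917 × (1 + 0.0047×345) = 1.551 Ω
P = I²R = (0.0369)² × 1.551 = 0.00211 W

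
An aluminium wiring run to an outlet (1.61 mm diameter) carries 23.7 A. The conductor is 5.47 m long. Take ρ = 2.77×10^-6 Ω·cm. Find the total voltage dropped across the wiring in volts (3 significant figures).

1.76 V

ρ = 2.77×10^-6 Ω·cm = 2.77×10^-8 Ω·m
A = π(d/2)² = π(8.0500e-04 m)² = 2.036e-06 m²
R = ρL/A = (2.77×10^-8)(5.47)/(2.036e-06) = 0.07443 Ω
V = IR = 23.7 × 0.07443 = 1.76 V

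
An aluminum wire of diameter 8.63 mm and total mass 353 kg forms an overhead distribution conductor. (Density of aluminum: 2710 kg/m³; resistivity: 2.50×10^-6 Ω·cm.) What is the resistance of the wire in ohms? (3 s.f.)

ρ = 2.50×10^-6 Ω·cm = 2.50×10^-8 Ω·m
A = π(d/2)² = π(4.3150e-03 m)² = 5.8494e-05 m²
L = m/(density·A) = 353/(2710×5.8494e-05) = 2227 m
R = ρL/A = (2.50×10^-8)(2227)/(5.8494e-05) = 0.952 Ω

0.952 Ω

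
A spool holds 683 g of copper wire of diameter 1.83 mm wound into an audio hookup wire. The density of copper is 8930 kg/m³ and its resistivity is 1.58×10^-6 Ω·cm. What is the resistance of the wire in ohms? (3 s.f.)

ρ = 1.58×10^-6 Ω·cm = 1.58×10^-8 Ω·m
A = π(d/2)² = π(9.1500e-04 m)² = 2.6302e-06 m²
L = m/(density·A) = 0.683/(8930×2.6302e-06) = 29.08 m
R = ρL/A = (1.58×10^-8)(29.08)/(2.6302e-06) = 0.175 Ω

0.175 Ω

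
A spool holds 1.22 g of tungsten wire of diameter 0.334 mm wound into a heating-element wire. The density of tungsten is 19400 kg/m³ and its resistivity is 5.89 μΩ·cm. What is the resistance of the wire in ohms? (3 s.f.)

0.483 Ω

ρ = 5.89 μΩ·cm = 5.89×10^-8 Ω·m
A = π(d/2)² = π(1.6700e-04 m)² = 8.7616e-08 m²
L = m/(density·A) = 0.00122/(19400×8.7616e-08) = 0.7178 m
R = ρL/A = (5.89×10^-8)(0.7178)/(8.7616e-08) = 0.483 Ω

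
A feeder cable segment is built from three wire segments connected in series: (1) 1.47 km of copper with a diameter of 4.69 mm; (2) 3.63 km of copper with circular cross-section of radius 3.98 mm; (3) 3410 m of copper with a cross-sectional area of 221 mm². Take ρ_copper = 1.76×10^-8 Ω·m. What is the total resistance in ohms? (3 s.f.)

Seg 1: A = π(d/2)² = π(2.3450e-03 m)² = 1.728e-05 m²
R_1 = (1.76×10^-8)(1470)/(1.728e-05) = 1.498 Ω
Seg 2: A = πr² = π(3.9800e-03 m)² = 4.976e-05 m²
R_2 = (1.76×10^-8)(3630)/(4.976e-05) = 1.284 Ω
Seg 3: A = 221 mm² = 2.210e-04 m²
R_3 = (1.76×10^-8)(3410)/(2.210e-04) = 0.2716 Ω
R_total = R_1 + R_2 + R_3 = 3.05 Ω

3.05 Ω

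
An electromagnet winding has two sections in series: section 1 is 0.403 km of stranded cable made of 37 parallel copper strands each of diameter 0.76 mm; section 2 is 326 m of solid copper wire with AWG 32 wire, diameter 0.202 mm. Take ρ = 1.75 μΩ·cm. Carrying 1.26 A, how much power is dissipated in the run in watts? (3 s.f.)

ρ = 1.75 μΩ·cm = 1.75×10^-8 Ω·m
Section 1: A_strand = π(3.8000e-04)² = 4.536e-07 m²; R₁ = ρL/(N·A_s) = (1.75×10^-8)(403)/(37×4.536e-07) = 0.4202 Ω
Section 2: A = π(0.202/2 mm)² = π(1.0100e-04 m)² = 3.205e-08 m²
R₂ = (1.75×10^-8)(326)/(3.205e-08) = 178 Ω
R = R₁ + R₂ = 178.4 Ω
P = I²R = (1.26)² × 178.4 = 283 W

283 W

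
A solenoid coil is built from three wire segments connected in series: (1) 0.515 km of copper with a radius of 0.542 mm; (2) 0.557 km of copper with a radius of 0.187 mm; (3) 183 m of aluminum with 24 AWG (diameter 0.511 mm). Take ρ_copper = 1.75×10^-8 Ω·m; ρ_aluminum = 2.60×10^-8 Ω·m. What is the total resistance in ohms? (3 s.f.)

122 Ω

Seg 1: A = πr² = π(5.4200e-04 m)² = 9.229e-07 m²
R_1 = (1.75×10^-8)(515)/(9.229e-07) = 9.766 Ω
Seg 2: A = πr² = π(1.8700e-04 m)² = 1.099e-07 m²
R_2 = (1.75×10^-8)(557)/(1.099e-07) = 88.73 Ω
Seg 3: A = π(0.511/2 mm)² = π(2.5550e-04 m)² = 2.051e-07 m²
R_3 = (2.60×10^-8)(183)/(2.051e-07) = 23.2 Ω
R_total = R_1 + R_2 + R_3 = 122 Ω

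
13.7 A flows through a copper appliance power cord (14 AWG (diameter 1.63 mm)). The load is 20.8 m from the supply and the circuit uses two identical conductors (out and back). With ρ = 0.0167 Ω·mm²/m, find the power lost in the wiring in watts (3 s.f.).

62.5 W

ρ = 0.0167 Ω·mm²/m = 1.67×10^-8 Ω·m
A = π(1.63/2 mm)² = π(8.1500e-04 m)² = 2.087e-06 m²
Total conductor length (both ways) L = 2 × 20.8 = 41.6 m
R = ρL/A = (1.67×10^-8)(41.6)/(2.087e-06) = 0.3329 Ω
P = I²R = (13.7)² × 0.3329 = 62.5 W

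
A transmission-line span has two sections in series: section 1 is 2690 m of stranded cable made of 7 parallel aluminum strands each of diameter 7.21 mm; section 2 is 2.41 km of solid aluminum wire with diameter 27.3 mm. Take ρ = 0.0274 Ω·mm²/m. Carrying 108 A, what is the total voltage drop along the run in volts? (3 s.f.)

40.0 V

ρ = 0.0274 Ω·mm²/m = 2.74×10^-8 Ω·m
Section 1: A_strand = π(3.6050e-03)² = 4.083e-05 m²; R₁ = ρL/(N·A_s) = (2.74×10^-8)(2690)/(7×4.083e-05) = 0.2579 Ω
Section 2: A = π(d/2)² = π(1.3650e-02 m)² = 5.853e-04 m²
R₂ = (2.74×10^-8)(2410)/(5.853e-04) = 0.1128 Ω
R = R₁ + R₂ = 0.3707 Ω
V = IR = 108 × 0.3707 = 40.0 V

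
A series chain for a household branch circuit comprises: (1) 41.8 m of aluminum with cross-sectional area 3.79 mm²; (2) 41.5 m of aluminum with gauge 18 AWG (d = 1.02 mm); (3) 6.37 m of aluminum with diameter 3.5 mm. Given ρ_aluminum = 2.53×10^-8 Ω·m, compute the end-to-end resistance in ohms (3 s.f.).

Seg 1: A = 3.79 mm² = 3.790e-06 m²
R_1 = (2.53×10^-8)(41.8)/(3.790e-06) = 0.279 Ω
Seg 2: A = π(1.02/2 mm)² = π(5.1000e-04 m)² = 8.171e-07 m²
R_2 = (2.53×10^-8)(41.5)/(8.171e-07) = 1.285 Ω
Seg 3: A = π(d/2)² = π(1.7500e-03 m)² = 9.621e-06 m²
R_3 = (2.53×10^-8)(6.37)/(9.621e-06) = 0.01675 Ω
R_total = R_1 + R_2 + R_3 = 1.58 Ω

1.58 Ω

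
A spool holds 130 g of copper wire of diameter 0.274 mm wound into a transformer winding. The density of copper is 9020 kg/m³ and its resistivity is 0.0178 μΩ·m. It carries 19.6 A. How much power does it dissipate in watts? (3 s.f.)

ρ = 0.0178 μΩ·m = 1.78×10^-8 Ω·m
A = π(d/2)² = π(1.3700e-04 m)² = 5.8965e-08 m²
L = m/(density·A) = 0.13/(9020×5.8965e-08) = 244.4 m
R = ρL/A = (1.78×10^-8)(244.4)/(5.8965e-08) = 73.79 Ω
P = I²R = (19.6)² × 73.79 = 28300 W

28300 W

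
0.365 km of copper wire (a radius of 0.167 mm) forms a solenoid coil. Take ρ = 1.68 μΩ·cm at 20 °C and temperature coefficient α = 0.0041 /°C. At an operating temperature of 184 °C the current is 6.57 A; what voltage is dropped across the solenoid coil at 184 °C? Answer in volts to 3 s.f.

769 V

ρ = 1.68 μΩ·cm = 1.68×10^-8 Ω·m
A = πr² = π(1.6700e-04 m)² = 8.762e-08 m²
R₍20₎ = ρL/A = (1.68×10^-8)(365)/(8.762e-08) = 69.99 Ω
R₍184₎ = R₍20₎(1 + αΔT) = 69.99 × (1 + 0.0041×164) = 117 Ω
V = IR = 6.57 × 117 = 769 V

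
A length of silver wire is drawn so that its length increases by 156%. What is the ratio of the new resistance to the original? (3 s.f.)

k = 1 + 156/100 = 2.56; volume constant ⇒ A' = A/k, so R' = k²R.
Factor = 6.55

6.55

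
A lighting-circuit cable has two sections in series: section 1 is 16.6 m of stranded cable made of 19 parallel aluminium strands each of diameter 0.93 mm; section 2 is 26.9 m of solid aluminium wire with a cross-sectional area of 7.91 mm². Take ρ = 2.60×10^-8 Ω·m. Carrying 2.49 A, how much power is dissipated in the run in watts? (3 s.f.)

0.756 W

Section 1: A_strand = π(4.6500e-04)² = 6.793e-07 m²; R₁ = ρL/(N·A_s) = (2.60×10^-8)(16.6)/(19×6.793e-07) = 0.03344 Ω
Section 2: A = 7.91 mm² = 7.910e-06 m²
R₂ = (2.60×10^-8)(26.9)/(7.910e-06) = 0.08842 Ω
R = R₁ + R₂ = 0.1219 Ω
P = I²R = (2.49)² × 0.1219 = 0.756 W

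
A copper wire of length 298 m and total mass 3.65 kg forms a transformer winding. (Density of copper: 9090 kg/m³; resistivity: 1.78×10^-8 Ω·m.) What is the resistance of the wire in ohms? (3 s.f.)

3.94 Ω

A = m/(density·L) = 3.65/(9090×298) = 1.3475e-06 m²
R = ρL/A = (1.78×10^-8)(298)/(1.3475e-06) = 3.94 Ω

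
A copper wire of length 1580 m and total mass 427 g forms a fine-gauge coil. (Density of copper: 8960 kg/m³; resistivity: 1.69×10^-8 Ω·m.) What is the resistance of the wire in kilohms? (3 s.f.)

0.885 kΩ

A = m/(density·L) = 0.427/(8960×1580) = 3.0162e-08 m²
R = ρL/A = (1.69×10^-8)(1580)/(3.0162e-08) = 0.885 kΩ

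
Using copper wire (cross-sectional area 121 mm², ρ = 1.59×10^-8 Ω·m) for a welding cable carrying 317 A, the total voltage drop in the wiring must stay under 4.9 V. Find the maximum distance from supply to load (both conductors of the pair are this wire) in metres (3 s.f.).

A = 121 mm² = 1.210e-04 m²
L_max = V_max·A/(2·ρI) = (4.9)(1.210e-04)/(2×1.59×10^-8×317) = 58.8 m

58.8 m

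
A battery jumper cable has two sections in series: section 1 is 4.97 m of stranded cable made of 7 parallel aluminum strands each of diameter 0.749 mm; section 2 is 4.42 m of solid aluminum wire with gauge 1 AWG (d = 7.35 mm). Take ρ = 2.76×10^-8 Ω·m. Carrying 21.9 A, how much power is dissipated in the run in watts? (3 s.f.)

22.7 W

Section 1: A_strand = π(3.7450e-04)² = 4.406e-07 m²; R₁ = ρL/(N·A_s) = (2.76×10^-8)(4.97)/(7×4.406e-07) = 0.04447 Ω
Section 2: A = π(7.35/2 mm)² = π(3.6750e-03 m)² = 4.243e-05 m²
R₂ = (2.76×10^-8)(4.42)/(4.243e-05) = 0.002875 Ω
R = R₁ + R₂ = 0.04735 Ω
P = I²R = (21.9)² × 0.04735 = 22.7 W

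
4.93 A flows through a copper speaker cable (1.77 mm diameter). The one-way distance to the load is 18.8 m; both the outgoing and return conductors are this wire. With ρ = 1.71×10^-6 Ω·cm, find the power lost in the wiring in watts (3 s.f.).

ρ = 1.71×10^-6 Ω·cm = 1.71×10^-8 Ω·m
A = π(d/2)² = π(8.8500e-04 m)² = 2.461e-06 m²
Total conductor length (both ways) L = 2 × 18.8 = 37.6 m
R = ρL/A = (1.71×10^-8)(37.6)/(2.461e-06) = 0.2613 Ω
P = I²R = (4.93)² × 0.2613 = 6.35 W

6.35 W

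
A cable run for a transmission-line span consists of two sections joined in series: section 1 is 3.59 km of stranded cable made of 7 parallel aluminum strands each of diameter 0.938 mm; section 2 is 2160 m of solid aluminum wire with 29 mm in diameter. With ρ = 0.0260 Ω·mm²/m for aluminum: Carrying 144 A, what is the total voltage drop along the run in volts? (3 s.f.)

2790 V

ρ = 0.0260 Ω·mm²/m = 2.60×10^-8 Ω·m
Section 1: A_strand = π(4.6900e-04)² = 6.910e-07 m²; R₁ = ρL/(N·A_s) = (2.60×10^-8)(3590)/(7×6.910e-07) = 19.3 Ω
Section 2: A = π(d/2)² = π(1.4500e-02 m)² = 6.605e-04 m²
R₂ = (2.60×10^-8)(2160)/(6.605e-04) = 0.08502 Ω
R = R₁ + R₂ = 19.38 Ω
V = IR = 144 × 19.38 = 2790 V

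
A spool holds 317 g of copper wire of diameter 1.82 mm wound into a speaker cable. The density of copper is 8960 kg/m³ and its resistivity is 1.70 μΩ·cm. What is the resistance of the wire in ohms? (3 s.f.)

0.0889 Ω

ρ = 1.70 μΩ·cm = 1.70×10^-8 Ω·m
A = π(d/2)² = π(9.1000e-04 m)² = 2.6016e-06 m²
L = m/(density·A) = 0.317/(8960×2.6016e-06) = 13.6 m
R = ρL/A = (1.70×10^-8)(13.6)/(2.6016e-06) = 0.0889 Ω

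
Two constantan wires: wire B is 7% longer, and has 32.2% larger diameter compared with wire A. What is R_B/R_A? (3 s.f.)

0.612

R ∝ L/d², so R_B/R_A = (1 + 7/100) × (1 + 32.2/100)⁻²
= 1.07 × 0.5722 = 0.612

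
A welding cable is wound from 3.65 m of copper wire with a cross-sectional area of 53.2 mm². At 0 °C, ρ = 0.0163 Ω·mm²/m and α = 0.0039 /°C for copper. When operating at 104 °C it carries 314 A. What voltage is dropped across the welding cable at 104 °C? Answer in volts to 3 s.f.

0.494 V

ρ = 0.0163 Ω·mm²/m = 1.63×10^-8 Ω·m
A = 53.2 mm² = 5.320e-05 m²
R₍0₎ = ρL/A = (1.63×10^-8)(3.65)/(5.320e-05) = 0.001118 Ω
R₍104₎ = R₍0₎(1 + αΔT) = 0.001118 × (1 + 0.0039×104) = 0.001572 Ω
V = IR = 314 × 0.001572 = 0.494 V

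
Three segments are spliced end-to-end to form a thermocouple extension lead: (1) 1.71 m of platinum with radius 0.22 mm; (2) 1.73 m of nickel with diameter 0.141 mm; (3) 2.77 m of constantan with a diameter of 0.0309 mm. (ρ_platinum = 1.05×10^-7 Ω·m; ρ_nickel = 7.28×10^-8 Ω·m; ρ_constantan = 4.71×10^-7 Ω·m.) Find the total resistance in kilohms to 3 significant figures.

Seg 1: A = πr² = π(2.2000e-04 m)² = 1.521e-07 m²
R_1 = (1.05×10^-7)(1.71)/(1.521e-07) = 1.181 Ω
Seg 2: A = π(d/2)² = π(7.0500e-05 m)² = 1.561e-08 m²
R_2 = (7.28×10^-8)(1.73)/(1.561e-08) = 8.066 Ω
Seg 3: A = π(d/2)² = π(1.5450e-05 m)² = 7.499e-10 m²
R_3 = (4.71×10^-7)(2.77)/(7.499e-10) = 1740 Ω
R_total = R_1 + R_2 + R_3 = 1.75 kΩ

1.75 kΩ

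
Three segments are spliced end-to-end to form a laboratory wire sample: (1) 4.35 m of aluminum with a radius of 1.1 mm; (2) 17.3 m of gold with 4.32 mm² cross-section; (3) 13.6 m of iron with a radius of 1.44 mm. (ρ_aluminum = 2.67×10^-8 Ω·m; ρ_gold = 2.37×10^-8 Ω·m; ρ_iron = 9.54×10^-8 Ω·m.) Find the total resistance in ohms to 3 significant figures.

0.325 Ω

Seg 1: A = πr² = π(1.1000e-03 m)² = 3.801e-06 m²
R_1 = (2.67×10^-8)(4.35)/(3.801e-06) = 0.03055 Ω
Seg 2: A = 4.32 mm² = 4.320e-06 m²
R_2 = (2.37×10^-8)(17.3)/(4.320e-06) = 0.09491 Ω
Seg 3: A = πr² = π(1.4400e-03 m)² = 6.514e-06 m²
R_3 = (9.54×10^-8)(13.6)/(6.514e-06) = 0.1992 Ω
R_total = R_1 + R_2 + R_3 = 0.325 Ω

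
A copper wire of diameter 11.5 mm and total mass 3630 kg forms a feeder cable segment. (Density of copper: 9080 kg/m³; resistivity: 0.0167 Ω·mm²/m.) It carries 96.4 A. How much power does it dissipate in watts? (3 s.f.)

ρ = 0.0167 Ω·mm²/m = 1.67×10^-8 Ω·m
A = π(d/2)² = π(5.7500e-03 m)² = 1.0387e-04 m²
L = m/(density·A) = 3630/(9080×1.0387e-04) = 3849 m
R = ρL/A = (1.67×10^-8)(3849)/(1.0387e-04) = 0.6188 Ω
P = I²R = (96.4)² × 0.6188 = 5750 W

5750 W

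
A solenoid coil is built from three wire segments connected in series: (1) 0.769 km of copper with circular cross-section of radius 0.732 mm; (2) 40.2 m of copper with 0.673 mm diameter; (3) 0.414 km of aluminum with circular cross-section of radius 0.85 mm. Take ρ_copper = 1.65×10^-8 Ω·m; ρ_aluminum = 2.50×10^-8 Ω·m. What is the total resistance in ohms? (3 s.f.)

Seg 1: A = πr² = π(7.3200e-04 m)² = 1.683e-06 m²
R_1 = (1.65×10^-8)(769)/(1.683e-06) = 7.538 Ω
Seg 2: A = π(d/2)² = π(3.3650e-04 m)² = 3.557e-07 m²
R_2 = (1.65×10^-8)(40.2)/(3.557e-07) = 1.865 Ω
Seg 3: A = πr² = π(8.5000e-04 m)² = 2.270e-06 m²
R_3 = (2.50×10^-8)(414)/(2.270e-06) = 4.56 Ω
R_total = R_1 + R_2 + R_3 = 14.0 Ω

14.0 Ω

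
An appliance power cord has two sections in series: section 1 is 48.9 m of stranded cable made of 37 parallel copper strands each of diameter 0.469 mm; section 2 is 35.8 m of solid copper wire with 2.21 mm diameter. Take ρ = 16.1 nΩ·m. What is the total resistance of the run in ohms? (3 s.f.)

ρ = 16.1 nΩ·m = 1.61×10^-8 Ω·m
Section 1: A_strand = π(2.3450e-04)² = 1.728e-07 m²; R₁ = ρL/(N·A_s) = (1.61×10^-8)(48.9)/(37×1.728e-07) = 0.1232 Ω
Section 2: A = π(d/2)² = π(1.1050e-03 m)² = 3.836e-06 m²
R₂ = (1.61×10^-8)(35.8)/(3.836e-06) = 0.1503 Ω
R = R₁ + R₂ = 0.273 Ω

0.273 Ω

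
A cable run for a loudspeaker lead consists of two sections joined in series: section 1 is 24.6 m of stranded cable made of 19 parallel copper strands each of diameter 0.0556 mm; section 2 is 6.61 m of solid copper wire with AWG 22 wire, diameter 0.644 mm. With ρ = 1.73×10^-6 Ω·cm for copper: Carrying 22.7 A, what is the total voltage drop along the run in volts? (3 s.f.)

217 V

ρ = 1.73×10^-6 Ω·cm = 1.73×10^-8 Ω·m
Section 1: A_strand = π(2.7800e-05)² = 2.428e-09 m²; R₁ = ρL/(N·A_s) = (1.73×10^-8)(24.6)/(19×2.428e-09) = 9.225 Ω
Section 2: A = π(0.644/2 mm)² = π(3.2200e-04 m)² = 3.257e-07 m²
R₂ = (1.73×10^-8)(6.61)/(3.257e-07) = 0.3511 Ω
R = R₁ + R₂ = 9.577 Ω
V = IR = 22.7 × 9.577 = 217 V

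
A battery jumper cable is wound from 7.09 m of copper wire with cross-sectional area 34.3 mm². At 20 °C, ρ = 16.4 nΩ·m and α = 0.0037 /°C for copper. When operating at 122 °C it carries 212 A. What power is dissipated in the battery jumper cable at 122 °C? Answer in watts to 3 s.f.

210 W

ρ = 16.4 nΩ·m = 1.64×10^-8 Ω·m
A = 34.3 mm² = 3.430e-05 m²
R₍20₎ = ρL/A = (1.64×10^-8)(7.09)/(3.430e-05) = 0.00339 Ω
R₍122₎ = R₍20₎(1 + αΔT) = 0.00339 × (1 + 0.0037×102) = 0.004669 Ω
P = I²R = (212)² × 0.004669 = 210 W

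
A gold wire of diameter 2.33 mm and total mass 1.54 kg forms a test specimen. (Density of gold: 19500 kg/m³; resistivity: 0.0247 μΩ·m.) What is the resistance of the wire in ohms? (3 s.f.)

0.107 Ω

ρ = 0.0247 μΩ·m = 2.47×10^-8 Ω·m
A = π(d/2)² = π(1.1650e-03 m)² = 4.2638e-06 m²
L = m/(density·A) = 1.54/(19500×4.2638e-06) = 18.52 m
R = ρL/A = (2.47×10^-8)(18.52)/(4.2638e-06) = 0.107 Ω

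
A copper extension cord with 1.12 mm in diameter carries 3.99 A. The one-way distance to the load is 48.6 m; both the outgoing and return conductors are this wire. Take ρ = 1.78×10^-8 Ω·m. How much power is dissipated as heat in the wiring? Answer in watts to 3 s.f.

A = π(d/2)² = π(5.6000e-04 m)² = 9.852e-07 m²
Total conductor length (both ways) L = 2 × 48.6 = 97.2 m
R = ρL/A = (1.78×10^-8)(97.2)/(9.852e-07) = 1.756 Ω
P = I²R = (3.99)² × 1.756 = 28.0 W

28.0 W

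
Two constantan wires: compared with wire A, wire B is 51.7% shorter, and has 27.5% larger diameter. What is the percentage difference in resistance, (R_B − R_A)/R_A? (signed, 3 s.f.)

R ∝ L/d², so R_B/R_A = (1 − 51.7/100) × (1 + 27.5/100)⁻²
= 0.483 × 0.6151 = 0.2971
(R_B − R_A)/R_A = 0.2971 − 1 = -70.3%

-70.3%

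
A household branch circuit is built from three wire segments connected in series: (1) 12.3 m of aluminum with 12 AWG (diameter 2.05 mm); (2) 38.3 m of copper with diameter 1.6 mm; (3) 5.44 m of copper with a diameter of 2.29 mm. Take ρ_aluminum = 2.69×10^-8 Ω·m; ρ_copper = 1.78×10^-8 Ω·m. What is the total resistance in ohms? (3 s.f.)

Seg 1: A = π(2.05/2 mm)² = π(1.0250e-03 m)² = 3.301e-06 m²
R_1 = (2.69×10^-8)(12.3)/(3.301e-06) = 0.1002 Ω
Seg 2: A = π(d/2)² = π(8.0000e-04 m)² = 2.011e-06 m²
R_2 = (1.78×10^-8)(38.3)/(2.011e-06) = 0.3391 Ω
Seg 3: A = π(d/2)² = π(1.1450e-03 m)² = 4.119e-06 m²
R_3 = (1.78×10^-8)(5.44)/(4.119e-06) = 0.02351 Ω
R_total = R_1 + R_2 + R_3 = 0.463 Ω

0.463 Ω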